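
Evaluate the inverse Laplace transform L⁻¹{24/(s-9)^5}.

L⁻¹{n!/(s-a)^(n+1)} = t^n·e^(at), so L⁻¹{24/(s-9)^5} = t^4·e^(9t)

Final answer: t^4·e^(9t)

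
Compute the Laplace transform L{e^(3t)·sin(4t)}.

L{e^(at)·sin(ωt)} = ω/((s-a)² + ω²), so L{e^(3t)·sin(4t)} = 4/((s-3)² + 16)

Final answer: 4/((s-3)² + 16)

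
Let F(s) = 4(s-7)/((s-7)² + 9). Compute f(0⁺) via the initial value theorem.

f(0⁺) = lim_{s→∞} sF(s) = lim_{s→∞} 4s(s-7)/((s-7)² + 9) = 4

Final answer: 4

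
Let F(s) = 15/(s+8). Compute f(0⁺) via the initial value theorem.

f(0⁺) = lim_{s→∞} s·15/(s+8) = lim_{s→∞} 15s/(s+8) = 15

Final answer: 15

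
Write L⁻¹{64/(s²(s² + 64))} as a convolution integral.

64/(s²(s² + 64)) = (1/s²)·(64/(s² + 64)) = L{t}·L{8·sin(8t)}. So f(t) = t*(8·sin(8t)) = ∫₀ᵗ 8τ·sin(8(t-τ)) dτ

Final answer: ∫₀ᵗ 8τ·sin(8(t-τ)) dτ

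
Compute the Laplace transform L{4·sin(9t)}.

L{sin(ωt)} = ω/(s² + ω²), so L{sin(9t)} = 9/(s² + 81). Then L{4·sin(9t)} = 4·9/(s² + 81) = 36/(s² + 81)

Final answer: 36/(s² + 81)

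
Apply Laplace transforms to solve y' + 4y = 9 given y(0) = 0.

sY + 4Y = 9/s. Y = 9/(s(s+4)). Partial fractions: Y = 9/4/s - 9/4/(s+4)

Final answer: y(t) = 9/4(1 - e^(-4t))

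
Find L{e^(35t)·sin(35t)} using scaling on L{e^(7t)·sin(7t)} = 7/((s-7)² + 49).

Scaling with a=5: L{e^(35t)·sin(35t)} = (1/5) · 7/((s/5-7)² + 49). Simplifying: 35/((s-35)² + 1225)

Final answer: 35/((s-35)² + 1225)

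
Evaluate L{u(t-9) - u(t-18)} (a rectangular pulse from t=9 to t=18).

L{u(t-a)} = e^(-as)/s. L{u(t-9) - u(t-18)} = (e^(-9s) - e^(-18s))/s

Final answer: (e^(-9s) - e^(-18s))/s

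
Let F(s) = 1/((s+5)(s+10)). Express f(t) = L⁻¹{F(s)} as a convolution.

1/((s+5)(s+10)) = (1/(s+5))·(1/(s+10)) = L{e^(-5t)}·L{e^(-10t)}. So f(t) = e^(-5t)*e^(-10t) = ∫₀ᵗ e^(-5τ)·e^(-10(t-τ)) dτ

Final answer: ∫₀ᵗ e^(-5τ)·e^(-10(t-τ)) dτ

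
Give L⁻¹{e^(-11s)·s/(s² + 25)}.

L⁻¹{s/(s² + 25)} = cos(5t). By the time shift theorem, L⁻¹{e^(-as)F(s)} = u(t-a)f(t-a) with a=11, so L⁻¹{e^(-11s)·s/(s² + 25)} = u(t-11)·cos(5(t-11))

Final answer: u(t-11)·cos(5(t-11))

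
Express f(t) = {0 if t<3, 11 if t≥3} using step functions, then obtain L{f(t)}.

f(t) = 11·u(t-3). L{u(t-3)} = e^(-3s)/s, so L{f(t)} = 11·e^(-3s)/s

Final answer: 11·e^(-3s)/s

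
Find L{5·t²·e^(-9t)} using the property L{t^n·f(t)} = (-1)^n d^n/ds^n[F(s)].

L{e^(-9t)} = 1/(s+9). d/ds[1/(s+9)] = -1/(s+9)². d²/ds²[1/(s+9)] = 2/(s+9)³. So L{t²·e^(-9t)} = (-1)² · 2/(s+9)³ = 2/(s+9)³. Then L{5·t²·e^(-9t)} = 5·2/(s+9)³ = 10/(s+9)³

Final answer: 10/(s+9)³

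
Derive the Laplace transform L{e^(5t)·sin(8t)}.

L{e^(at)·sin(ωt)} = ω/((s-a)² + ω²), so L{e^(5t)·sin(8t)} = 8/((s-5)² + 64)

Final answer: 8/((s-5)² + 64)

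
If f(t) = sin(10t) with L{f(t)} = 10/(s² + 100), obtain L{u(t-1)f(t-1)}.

Time shift theorem: L{u(t-a)f(t-a)} = e^(-as)F(s). Here a=1, F(s) = 10/(s² + 100), so L{u(t-1)f(t-1)} = e^(-s)·10/(s² + 100)

Final answer: e^(-s)·10/(s² + 100)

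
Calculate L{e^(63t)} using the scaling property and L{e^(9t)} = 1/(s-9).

Using L{f(at)} = (1/a)F(s/a) with a=7 and f(t) = e^(9t): L{e^(63t)} = (1/7) · 1/((s/7)-9) = (1/7) · 7/(s-63) = 1/(s-63)

Final answer: 1/(s-63)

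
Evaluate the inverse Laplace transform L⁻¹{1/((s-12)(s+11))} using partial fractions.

Decompose: A/(s-12) + B/(s+11). A = 1/23, B = -1/23. f(t) = (e^(12t) - e^(-11t))/23

Final answer: (e^(12t) - e^(-11t))/23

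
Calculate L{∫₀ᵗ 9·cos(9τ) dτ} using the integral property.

L{∫₀ᵗ f(τ)dτ} = F(s)/s with F(s) = 9s/(s² + 81), so the result is (9s/(s² + 81))/s = 9/(s² + 81)

Final answer: 9/(s² + 81)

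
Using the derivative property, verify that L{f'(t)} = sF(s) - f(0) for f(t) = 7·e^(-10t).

f'(t) = -70e^(-10t). Direct: L{f'(t)} = -70/(s+10). Property: s·7/(s+10) - 7 = (7s - 7(s+10))/(s+10) = -70/(s+10). ✓

Final answer: -70/(s+10)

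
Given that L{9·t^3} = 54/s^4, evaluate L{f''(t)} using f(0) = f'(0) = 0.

L{f''(t)} = s²F(s) - sf(0) - f'(0) = s²·54/s^4 - 0 - 0 = 54/s^2

Final answer: 54/s^2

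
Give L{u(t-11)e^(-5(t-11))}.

u(t-a)f(t-a) with f(t)=e^(-5t). L{e^(-5t)} = 1/(s+5). By time shift: e^(-11s)/(s+5)

Final answer: e^(-11s)/(s+5)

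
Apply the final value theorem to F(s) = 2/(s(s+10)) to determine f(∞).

f(∞) = lim_{s→0} s·2/(s(s+10)) = lim_{s→0} 2/(s+10) = 2/10 = 1/5

Final answer: 1/5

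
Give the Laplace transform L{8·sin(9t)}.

L{sin(ωt)} = ω/(s² + ω²), so L{sin(9t)} = 9/(s² + 81). Then L{8·sin(9t)} = 8·9/(s² + 81) = 72/(s² + 81)

Final answer: 72/(s² + 81)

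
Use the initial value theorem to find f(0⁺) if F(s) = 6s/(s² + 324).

f(0⁺) = lim_{s→∞} s·6s/(s² + 324) = lim_{s→∞} 6s²/(s² + 324) = 6

Final answer: 6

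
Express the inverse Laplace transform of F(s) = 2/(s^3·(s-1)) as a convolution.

2/(s^3·(s-1)) = (2/s^3)·(1/(s-1)) = L{t^2}·L{e^t}. So f(t) = t^2*e^t = ∫₀ᵗ τ^2·e^(t-τ) dτ

Final answer: ∫₀ᵗ τ^2·e^(t-τ) dτ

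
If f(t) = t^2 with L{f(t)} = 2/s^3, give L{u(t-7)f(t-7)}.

Time shift theorem: L{u(t-a)f(t-a)} = e^(-as)F(s). Here a=7, F(s) = 2/s^3, so L{u(t-7)f(t-7)} = e^(-7s)·2/s^3

Final answer: e^(-7s)·2/s^3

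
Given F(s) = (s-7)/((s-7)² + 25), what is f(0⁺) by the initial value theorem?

f(0⁺) = lim_{s→∞} sF(s) = lim_{s→∞} s(s-7)/((s-7)² + 25) = 1

Final answer: 1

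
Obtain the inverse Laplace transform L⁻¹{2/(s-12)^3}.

L⁻¹{n!/(s-a)^(n+1)} = t^n·e^(at), so L⁻¹{2/(s-12)^3} = t^2·e^(12t)

Final answer: t^2·e^(12t)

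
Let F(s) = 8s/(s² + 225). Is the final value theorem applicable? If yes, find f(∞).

The final value theorem requires all poles of sF(s) in the left half-plane. sF(s) = 8s²/(s² + 225) has poles at s = ±15i (imaginary axis). Theorem does NOT apply (oscillatory system).

Final answer: Not applicable (oscillatory)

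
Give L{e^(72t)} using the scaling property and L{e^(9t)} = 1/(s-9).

Using L{f(at)} = (1/a)F(s/a) with a=8 and f(t) = e^(9t): L{e^(72t)} = (1/8) · 1/((s/8)-9) = (1/8) · 8/(s-72) = 1/(s-72)

Final answer: 1/(s-72)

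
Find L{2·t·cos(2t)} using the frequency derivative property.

L{cos(2t)} = s/(s² + 4). Derivative: d/ds[s/(s² + 4)] = [(s² + 4) - s·2s]/(s² + 4)² = (4 - s²)/(s² + 4)². So L{t·cos(2t)} = -F'(s) = (s² - 4)/(s² + 4)². Then L{2·t·cos(2t)} = 2·(s² - 4)/(s² + 4)²

Final answer: 2·(s² - 4)/(s² + 4)²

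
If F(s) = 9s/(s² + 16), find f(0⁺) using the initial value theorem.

f(0⁺) = lim_{s→∞} s·9s/(s² + 16) = lim_{s→∞} 9s²/(s² + 16) = 9

Final answer: 9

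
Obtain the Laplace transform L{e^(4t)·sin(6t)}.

L{e^(at)·sin(ωt)} = ω/((s-a)² + ω²), so L{e^(4t)·sin(6t)} = 6/((s-4)² + 36)

Final answer: 6/((s-4)² + 36)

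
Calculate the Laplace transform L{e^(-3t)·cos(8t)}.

L{e^(at)·cos(ωt)} = (s-a)/((s-a)² + ω²), so L{e^(-3t)·cos(8t)} = (s+3)/((s+3)² + 64)

Final answer: (s+3)/((s+3)² + 64)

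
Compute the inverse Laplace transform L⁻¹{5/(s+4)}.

L⁻¹{1/(s-a)} = e^(at), so L⁻¹{1/(s+4)} = e^(-4t), and L⁻¹{5/(s+4)} = 5·e^(-4t)

Final answer: 5·e^(-4t)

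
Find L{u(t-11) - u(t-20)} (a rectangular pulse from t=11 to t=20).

L{u(t-a)} = e^(-as)/s. L{u(t-11) - u(t-20)} = (e^(-11s) - e^(-20s))/s

Final answer: (e^(-11s) - e^(-20s))/s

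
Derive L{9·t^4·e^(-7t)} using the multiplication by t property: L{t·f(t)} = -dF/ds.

Using L{t^n·e^(at)} = n!/(s-a)^(n+1), L{t^4·e^(-7t)} = 24/(s+7)^5, so L{9·t^4·e^(-7t)} = 9·24/(s+7)^5 = 216/(s+7)^5

Final answer: 216/(s+7)^5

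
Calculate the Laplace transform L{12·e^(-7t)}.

L{e^(at)} = 1/(s-a), so L{e^(-7t)} = 1/(s+7). Then L{12·e^(-7t)} = 12/(s+7)

Final answer: 12/(s+7)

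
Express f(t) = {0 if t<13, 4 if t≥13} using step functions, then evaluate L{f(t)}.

f(t) = 4·u(t-13). L{u(t-13)} = e^(-13s)/s, so L{f(t)} = 4·e^(-13s)/s

Final answer: 4·e^(-13s)/s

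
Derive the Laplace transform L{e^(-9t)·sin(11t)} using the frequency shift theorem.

Frequency shift: L{e^(at)f(t)} = F(s-a). L{e^(-9t)·sin(11t)} = 11/((s+9)² + 121)

Final answer: 11/((s+9)² + 121)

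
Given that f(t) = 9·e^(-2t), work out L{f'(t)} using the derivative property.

f(0) = 9, F(s) = 9/(s+2). L{f'(t)} = s·F(s) - f(0) = 9s/(s+2) - 9 = (9s - 9(s+2))/(s+2) = -18/(s+2)

Final answer: -18/(s+2)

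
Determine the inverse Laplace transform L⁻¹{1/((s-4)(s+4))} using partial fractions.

Decompose: A/(s-4) + B/(s+4). A = 1/8, B = -1/8. f(t) = (e^(4t) - e^(-4t))/8

Final answer: (e^(4t) - e^(-4t))/8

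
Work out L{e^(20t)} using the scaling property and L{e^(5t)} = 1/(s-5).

Using L{f(at)} = (1/a)F(s/a) with a=4 and f(t) = e^(5t): L{e^(20t)} = (1/4) · 1/((s/4)-5) = (1/4) · 4/(s-20) = 1/(s-20)

Final answer: 1/(s-20)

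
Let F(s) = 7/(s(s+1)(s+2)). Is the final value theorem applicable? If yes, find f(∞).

Poles of sF(s) = 7/((s+1)(s+2)) are at s = -1 and s = -2, both in the left half-plane. Theorem applies. f(∞) = lim_{s→0} sF(s) = 7/(1·2) = 7/2

Final answer: 7/2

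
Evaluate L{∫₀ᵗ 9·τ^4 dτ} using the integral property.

L{∫₀ᵗ f(τ)dτ} = F(s)/s with f(t) = 9t^4. F(s) = 216/s^5, so L{∫₀ᵗ 9·τ^4 dτ} = (216/s^5)/s = 216/s^6. (Check: ∫₀ᵗ 9·τ^4 dτ = 9t^5/5.)

Final answer: 216/s^6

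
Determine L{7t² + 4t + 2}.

L{7t² + 4t + 2} = 7·2/s³ + 4/s² + 2/s = 14/s³ + 4/s² + 2/s

Final answer: 14/s³ + 4/s² + 2/s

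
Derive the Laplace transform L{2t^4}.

L{2t^4} = 2 · L{t^4} = 2 · 24/s^5 = 48/s^5

Final answer: 48/s^5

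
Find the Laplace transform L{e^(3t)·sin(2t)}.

L{e^(at)·sin(ωt)} = ω/((s-a)² + ω²), so L{e^(3t)·sin(2t)} = 2/((s-3)² + 4)

Final answer: 2/((s-3)² + 4)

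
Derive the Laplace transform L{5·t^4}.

L{t^n} = n!/s^(n+1), so L{t^4} = 24/s^5. Then L{5·t^4} = 5·24/s^5 = 120/s^5

Final answer: 120/s^5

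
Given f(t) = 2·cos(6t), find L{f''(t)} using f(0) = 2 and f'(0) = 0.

F(s) = 2s/(s² + 36). L{f''(t)} = s²F(s) - sf(0) - f'(0) = 2s³/(s² + 36) - 2s = (2s³ - 2s(s² + 36))/(s² + 36) = -72s/(s² + 36)

Final answer: -72s/(s² + 36)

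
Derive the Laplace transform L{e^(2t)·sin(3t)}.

L{e^(at)·sin(ωt)} = ω/((s-a)² + ω²), so L{e^(2t)·sin(3t)} = 3/((s-2)² + 9)

Final answer: 3/((s-2)² + 9)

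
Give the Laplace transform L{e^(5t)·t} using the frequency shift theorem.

L{e^(at)·t^n} = n!/(s-a)^(n+1), so L{e^(5t)·t} = 1/(s-5)^2

Final answer: 1/(s-5)^2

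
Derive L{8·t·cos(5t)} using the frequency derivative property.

L{cos(5t)} = s/(s² + 25). Derivative: d/ds[s/(s² + 25)] = [(s² + 25) - s·2s]/(s² + 25)² = (25 - s²)/(s² + 25)². So L{t·cos(5t)} = -F'(s) = (s² - 25)/(s² + 25)². Then L{8·t·cos(5t)} = 8·(s² - 25)/(s² + 25)²

Final answer: 8·(s² - 25)/(s² + 25)²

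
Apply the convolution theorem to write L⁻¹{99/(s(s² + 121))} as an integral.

99/(s(s² + 121)) = (1/s)·(99/(s² + 121)) = L{1}·L{9·sin(11t)}. So f(t) = 1*(9·sin(11t)) = ∫₀ᵗ 9·sin(11τ) dτ

Final answer: ∫₀ᵗ 9·sin(11τ) dτ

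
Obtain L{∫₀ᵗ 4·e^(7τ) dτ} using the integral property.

L{∫₀ᵗ f(τ)dτ} = F(s)/s with F(s) = 4/(s-7), so L{∫₀ᵗ 4·e^(7τ) dτ} = 4/(s(s-7))

Final answer: 4/(s(s-7))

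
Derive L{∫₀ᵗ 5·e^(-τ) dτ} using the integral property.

L{∫₀ᵗ f(τ)dτ} = F(s)/s with F(s) = 5/(s+1), so L{∫₀ᵗ 5·e^(-τ) dτ} = 5/(s(s+1))

Final answer: 5/(s(s+1))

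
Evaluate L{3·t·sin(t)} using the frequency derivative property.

L{sin(t)} = 1/(s² + 1). By L{t·f(t)} = -F'(s): -d/ds[1/(s² + 1)] = -(1)·(-2s)/(s² + 1)² = 2s/(s² + 1)². Then L{3·t·sin(t)} = 3·2s/(s² + 1)² = 6s/(s² + 1)²

Final answer: 6s/(s² + 1)²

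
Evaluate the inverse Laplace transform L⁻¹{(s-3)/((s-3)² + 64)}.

Using frequency shift, L⁻¹{(s-3)/((s-3)² + 64)} = e^(3t)·cos(8t)

Final answer: e^(3t)·cos(8t)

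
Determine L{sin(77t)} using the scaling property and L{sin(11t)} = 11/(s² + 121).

Using L{f(at)} = (1/a)F(s/a) with a=7: L{sin(77t)} = (1/7) · 11/((s/7)² + 121) = (1/7) · 11·49/(s² + 5929) = 77/(s² + 5929)

Final answer: 77/(s² + 5929)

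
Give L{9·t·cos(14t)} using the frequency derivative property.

L{cos(14t)} = s/(s² + 196). Derivative: d/ds[s/(s² + 196)] = [(s² + 196) - s·2s]/(s² + 196)² = (196 - s²)/(s² + 196)². So L{t·cos(14t)} = -F'(s) = (s² - 196)/(s² + 196)². Then L{9·t·cos(14t)} = 9·(s² - 196)/(s² + 196)²

Final answer: 9·(s² - 196)/(s² + 196)²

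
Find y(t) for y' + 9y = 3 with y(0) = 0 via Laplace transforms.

sY + 9Y = 3/s. Y = 3/(s(s+9)). Partial fractions: Y = 1/3/s - 1/3/(s+9)

Final answer: y(t) = 1/3(1 - e^(-9t))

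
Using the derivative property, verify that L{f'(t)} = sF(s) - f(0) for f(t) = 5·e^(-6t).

f'(t) = -30e^(-6t). Direct: L{f'(t)} = -30/(s+6). Property: s·5/(s+6) - 5 = (5s - 5(s+6))/(s+6) = -30/(s+6). ✓

Final answer: -30/(s+6)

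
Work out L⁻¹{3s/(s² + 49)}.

This is the form c·s/(s² + a²) with a = 7, c = 3. L⁻¹ = 3·cos(7t)

Final answer: 3·cos(7t)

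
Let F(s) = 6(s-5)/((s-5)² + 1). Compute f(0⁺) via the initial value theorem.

f(0⁺) = lim_{s→∞} sF(s) = lim_{s→∞} 6s(s-5)/((s-5)² + 1) = 6

Final answer: 6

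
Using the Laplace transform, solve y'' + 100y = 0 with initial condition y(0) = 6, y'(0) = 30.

L{y''} + 100L{y} = 0. s²Y - 6s - 30 + 100Y = 0. Y(s² + 100) = 6s + 30. Y = (6s + 30)/(s² + 100). Inverting: y(t) = 6cos(10t) + 3sin(10t)

Final answer: y(t) = 6cos(10t) + 3sin(10t)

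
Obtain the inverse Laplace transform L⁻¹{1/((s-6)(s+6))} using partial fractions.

Decompose: A/(s-6) + B/(s+6). A = 1/12, B = -1/12. f(t) = (e^(6t) - e^(-6t))/12

Final answer: (e^(6t) - e^(-6t))/12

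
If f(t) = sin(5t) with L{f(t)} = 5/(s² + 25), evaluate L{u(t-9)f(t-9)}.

Time shift theorem: L{u(t-a)f(t-a)} = e^(-as)F(s). Here a=9, F(s) = 5/(s² + 25), so L{u(t-9)f(t-9)} = e^(-9s)·5/(s² + 25)

Final answer: e^(-9s)·5/(s² + 25)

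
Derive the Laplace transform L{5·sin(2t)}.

L{sin(ωt)} = ω/(s² + ω²), so L{sin(2t)} = 2/(s² + 4). Then L{5·sin(2t)} = 5·2/(s² + 4) = 10/(s² + 4)

Final answer: 10/(s² + 4)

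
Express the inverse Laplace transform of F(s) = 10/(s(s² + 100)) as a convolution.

10/(s(s² + 100)) = (1/s)·(10/(s² + 100)) = L{1}·L{sin(10t)}. So f(t) = 1*(sin(10t)) = ∫₀ᵗ sin(10τ) dτ

Final answer: ∫₀ᵗ sin(10τ) dτ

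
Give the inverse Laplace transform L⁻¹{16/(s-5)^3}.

L⁻¹{n!/(s-a)^(n+1)} = t^n·e^(at) with n=2, a=5. So L⁻¹{2/(s-5)^3} = t^2·e^(5t), and L⁻¹{16/(s-5)^3} = (16/2)·t^2·e^(5t) = 8·t^2·e^(5t)

Final answer: 8·t^2·e^(5t)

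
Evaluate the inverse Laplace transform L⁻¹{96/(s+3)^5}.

L⁻¹{n!/(s-a)^(n+1)} = t^n·e^(at) with n=4, a=-3. So L⁻¹{24/(s+3)^5} = t^4·e^(-3t), and L⁻¹{96/(s+3)^5} = (96/24)·t^4·e^(-3t) = 4·t^4·e^(-3t)

Final answer: 4·t^4·e^(-3t)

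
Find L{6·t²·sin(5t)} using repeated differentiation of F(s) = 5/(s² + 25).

F(s) = 5/(s² + 25). F'(s) = -10s/(s² + 25)². F''(s) = -10(25 - 3s²)/(s² + 25)³ = (30s² - 250)/(s² + 25)³. So L{t²·sin(5t)} = (-1)² F''(s) = (30s² - 250)/(s² + 25)³. Then L{6·t²·sin(5t)} = 6·(30s² - 250)/(s² + 25)³ = (180s² - 1500)/(s² + 25)³

Final answer: (180s² - 1500)/(s² + 25)³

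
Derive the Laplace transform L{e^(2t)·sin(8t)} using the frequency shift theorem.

Frequency shift: L{e^(at)f(t)} = F(s-a). L{e^(2t)·sin(8t)} = 8/((s-2)² + 64)

Final answer: 8/((s-2)² + 64)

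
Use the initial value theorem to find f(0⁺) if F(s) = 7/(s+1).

f(0⁺) = lim_{s→∞} s·7/(s+1) = lim_{s→∞} 7s/(s+1) = 7

Final answer: 7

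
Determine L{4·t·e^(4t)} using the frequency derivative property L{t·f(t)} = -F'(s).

L{e^(4t)} = 1/(s-4). By frequency derivative: L{t·e^(4t)} = -d/ds[1/(s-4)] = -(-1)/(s-4)² = 1/(s-4)². Then L{4·t·e^(4t)} = 4·1/(s-4)² = 4/(s-4)²

Final answer: 4/(s-4)²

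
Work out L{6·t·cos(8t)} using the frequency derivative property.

L{cos(8t)} = s/(s² + 64). Derivative: d/ds[s/(s² + 64)] = [(s² + 64) - s·2s]/(s² + 64)² = (64 - s²)/(s² + 64)². So L{t·cos(8t)} = -F'(s) = (s² - 64)/(s² + 64)². Then L{6·t·cos(8t)} = 6·(s² - 64)/(s² + 64)²

Final answer: 6·(s² - 64)/(s² + 64)²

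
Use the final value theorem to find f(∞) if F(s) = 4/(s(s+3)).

f(∞) = lim_{s→0} s·4/(s(s+3)) = lim_{s→0} 4/(s+3) = 4/3 = 4/3

Final answer: 4/3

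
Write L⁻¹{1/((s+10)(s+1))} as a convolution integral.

1/((s+10)(s+1)) = (1/(s+10))·(1/(s+1)) = L{e^(-10t)}·L{e^(-t)}. So f(t) = e^(-10t)*e^(-t) = ∫₀ᵗ e^(-10τ)·e^(-(t-τ)) dτ

Final answer: ∫₀ᵗ e^(-10τ)·e^(-(t-τ)) dτ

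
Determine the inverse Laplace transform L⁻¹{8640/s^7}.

L⁻¹{n!/s^(n+1)} = t^n with n=6. So L⁻¹{720/s^7} = t^6, and L⁻¹{8640/s^7} = (8640/720)·t^6 = 12·t^6

Final answer: 12·t^6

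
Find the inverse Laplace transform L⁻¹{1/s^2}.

L⁻¹{n!/s^(n+1)} = t^n with n=1. So L⁻¹{1/s^2} = t

Final answer: t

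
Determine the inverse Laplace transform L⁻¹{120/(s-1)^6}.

L⁻¹{n!/(s-a)^(n+1)} = t^n·e^(at), so L⁻¹{120/(s-1)^6} = t^5·e^t

Final answer: t^5·e^t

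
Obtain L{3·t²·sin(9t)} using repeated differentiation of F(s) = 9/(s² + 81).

F(s) = 9/(s² + 81). F'(s) = -18s/(s² + 81)². F''(s) = -18(81 - 3s²)/(s² + 81)³ = (54s² - 1458)/(s² + 81)³. So L{t²·sin(9t)} = (-1)² F''(s) = (54s² - 1458)/(s² + 81)³. Then L{3·t²·sin(9t)} = 3·(54s² - 1458)/(s² + 81)³ = (162s² - 4374)/(s² + 81)³

Final answer: (162s² - 4374)/(s² + 81)³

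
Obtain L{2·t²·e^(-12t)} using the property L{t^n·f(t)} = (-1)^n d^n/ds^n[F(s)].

L{e^(-12t)} = 1/(s+12). d/ds[1/(s+12)] = -1/(s+12)². d²/ds²[1/(s+12)] = 2/(s+12)³. So L{t²·e^(-12t)} = (-1)² · 2/(s+12)³ = 2/(s+12)³. Then L{2·t²·e^(-12t)} = 2·2/(s+12)³ = 4/(s+12)³

Final answer: 4/(s+12)³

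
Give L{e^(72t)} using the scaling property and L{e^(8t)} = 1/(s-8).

Using L{f(at)} = (1/a)F(s/a) with a=9 and f(t) = e^(8t): L{e^(72t)} = (1/9) · 1/((s/9)-8) = (1/9) · 9/(s-72) = 1/(s-72)

Final answer: 1/(s-72)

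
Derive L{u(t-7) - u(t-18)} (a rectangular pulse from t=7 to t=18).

L{u(t-a)} = e^(-as)/s. L{u(t-7) - u(t-18)} = (e^(-7s) - e^(-18s))/s

Final answer: (e^(-7s) - e^(-18s))/s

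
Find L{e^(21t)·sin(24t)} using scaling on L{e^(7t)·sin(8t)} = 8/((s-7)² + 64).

Scaling with a=3: L{e^(21t)·sin(24t)} = (1/3) · 8/((s/3-7)² + 64). Simplifying: 24/((s-21)² + 576)

Final answer: 24/((s-21)² + 576)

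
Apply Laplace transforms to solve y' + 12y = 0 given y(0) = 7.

L{y'} + 12L{y} = 0. sY - 7 + 12Y = 0. Y(s+12) = 7. Y = 7/(s+12)

Final answer: y(t) = 7e^(-12t)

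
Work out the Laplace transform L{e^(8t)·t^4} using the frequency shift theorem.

L{e^(at)·t^n} = n!/(s-a)^(n+1), so L{e^(8t)·t^4} = 24/(s-8)^5

Final answer: 24/(s-8)^5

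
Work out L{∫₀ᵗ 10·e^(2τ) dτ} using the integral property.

L{∫₀ᵗ f(τ)dτ} = F(s)/s with F(s) = 10/(s-2), so L{∫₀ᵗ 10·e^(2τ) dτ} = 10/(s(s-2))

Final answer: 10/(s(s-2))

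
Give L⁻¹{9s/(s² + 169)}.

This is the form c·s/(s² + a²) with a = 13, c = 9. L⁻¹ = 9·cos(13t)

Final answer: 9·cos(13t)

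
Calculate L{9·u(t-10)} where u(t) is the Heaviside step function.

L{u(t-a)} = e^(-as)/s. Here a=10, so L{u(t-10)} = e^(-10s)/s, and L{9·u(t-10)} = 9·e^(-10s)/s

Final answer: 9·e^(-10s)/s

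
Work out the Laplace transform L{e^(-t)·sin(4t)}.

L{e^(at)·sin(ωt)} = ω/((s-a)² + ω²), so L{e^(-t)·sin(4t)} = 4/((s+1)² + 16)

Final answer: 4/((s+1)² + 16)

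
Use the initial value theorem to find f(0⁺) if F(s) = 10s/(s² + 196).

f(0⁺) = lim_{s→∞} s·10s/(s² + 196) = lim_{s→∞} 10s²/(s² + 196) = 10

Final answer: 10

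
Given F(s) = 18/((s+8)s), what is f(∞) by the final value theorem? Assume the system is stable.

f(∞) = lim_{s→0} sF(s) = lim_{s→0} 18/(s+8) = 9/4

Final answer: 9/4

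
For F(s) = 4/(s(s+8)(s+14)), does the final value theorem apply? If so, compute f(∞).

Poles of sF(s) = 4/((s+8)(s+14)) are at s = -8 and s = -14, both in the left half-plane. Theorem applies. f(∞) = lim_{s→0} sF(s) = 4/(8·14) = 1/28

Final answer: 1/28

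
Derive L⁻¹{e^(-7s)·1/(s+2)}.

L⁻¹{1/(s+2)} = e^(-2t). By the time shift theorem, L⁻¹{e^(-as)F(s)} = u(t-a)f(t-a) with a=7, so L⁻¹{e^(-7s)·1/(s+2)} = u(t-7)·e^(-2(t-7))

Final answer: u(t-7)·e^(-2(t-7))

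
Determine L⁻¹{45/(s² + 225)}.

This is the form c·a/(s² + a²) with a = 15, c = 3. L⁻¹ = 3·sin(15t)

Final answer: 3·sin(15t)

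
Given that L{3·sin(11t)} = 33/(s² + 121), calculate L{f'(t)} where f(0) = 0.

L{f'(t)} = s·F(s) - f(0) = s·33/(s² + 121) - 0 = 33s/(s² + 121)

Final answer: 33s/(s² + 121)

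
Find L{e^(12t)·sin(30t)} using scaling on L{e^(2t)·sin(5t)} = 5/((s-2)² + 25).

Scaling with a=6: L{e^(12t)·sin(30t)} = (1/6) · 5/((s/6-2)² + 25). Simplifying: 30/((s-12)² + 900)

Final answer: 30/((s-12)² + 900)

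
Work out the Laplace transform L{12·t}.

L{t^n} = n!/s^(n+1), so L{t} = 1/s^2. Then L{12·t} = 12·1/s^2 = 12/s^2

Final answer: 12/s^2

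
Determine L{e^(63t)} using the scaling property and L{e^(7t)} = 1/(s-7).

Using L{f(at)} = (1/a)F(s/a) with a=9 and f(t) = e^(7t): L{e^(63t)} = (1/9) · 1/((s/9)-7) = (1/9) · 9/(s-63) = 1/(s-63)

Final answer: 1/(s-63)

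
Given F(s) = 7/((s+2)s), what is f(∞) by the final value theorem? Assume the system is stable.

f(∞) = lim_{s→0} sF(s) = lim_{s→0} 7/(s+2) = 7/2

Final answer: 7/2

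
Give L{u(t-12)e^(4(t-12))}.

u(t-a)f(t-a) with f(t)=e^(4t). L{e^(4t)} = 1/(s-4). By time shift: e^(-12s)/(s-4)

Final answer: e^(-12s)/(s-4)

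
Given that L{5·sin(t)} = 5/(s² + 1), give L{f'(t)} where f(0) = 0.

L{f'(t)} = s·F(s) - f(0) = s·5/(s² + 1) - 0 = 5s/(s² + 1)

Final answer: 5s/(s² + 1)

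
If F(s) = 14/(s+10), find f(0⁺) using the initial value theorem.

f(0⁺) = lim_{s→∞} s·14/(s+10) = lim_{s→∞} 14s/(s+10) = 14

Final answer: 14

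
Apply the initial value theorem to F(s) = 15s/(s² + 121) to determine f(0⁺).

f(0⁺) = lim_{s→∞} s·15s/(s² + 121) = lim_{s→∞} 15s²/(s² + 121) = 15

Final answer: 15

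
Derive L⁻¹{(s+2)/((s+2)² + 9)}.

Using frequency shift: L⁻¹{(s-a)/((s-a)² + b²)} = e^(at)cos(bt). Here a=-2, b=3

Final answer: e^(-2t)·cos(3t)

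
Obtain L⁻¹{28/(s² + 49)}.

This is the form c·a/(s² + a²) with a = 7, c = 4. L⁻¹ = 4·sin(7t)

Final answer: 4·sin(7t)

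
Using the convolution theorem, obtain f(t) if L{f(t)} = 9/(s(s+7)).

9/(s(s+7)) = (9/s)·(1/(s+7)) = L{9}·L{e^(-7t)}. By convolution, f(t) = 9*e^(-7t) = ∫₀ᵗ 9·e^(-7τ) dτ = 9·(1 - e^(-7t))/7

Final answer: 9·(1 - e^(-7t))/7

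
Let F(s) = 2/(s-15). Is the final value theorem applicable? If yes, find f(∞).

sF(s) = 2s/(s-15) has a pole at s = 15 in the right half-plane. Theorem does NOT apply (unstable system; f(t) = 2·e^(15t) grows without bound).

Final answer: Not applicable (unstable)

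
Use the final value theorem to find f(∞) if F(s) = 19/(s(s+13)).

f(∞) = lim_{s→0} s·19/(s(s+13)) = lim_{s→0} 19/(s+13) = 19/13 = 19/13

Final answer: 19/13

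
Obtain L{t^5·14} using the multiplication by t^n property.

L{14} = 14/s. d^1/ds^1[1/s] = -1/s². d^2/ds^2[1/s] = 2/s^3. d^3/ds^3[1/s] = -6/s^4. d^4/ds^4[1/s] = 24/s^5. d^5/ds^5[1/s] = -120/s^6. So L{t^5} = (-1)^{5}·-120/s^6 = 120/s^6. Then L{t^5·14} = 14·120/s^6 = 1680/s^6

Final answer: 1680/s^6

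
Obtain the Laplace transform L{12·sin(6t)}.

L{sin(ωt)} = ω/(s² + ω²), so L{sin(6t)} = 6/(s² + 36). Then L{12·sin(6t)} = 12·6/(s² + 36) = 72/(s² + 36)

Final answer: 72/(s² + 36)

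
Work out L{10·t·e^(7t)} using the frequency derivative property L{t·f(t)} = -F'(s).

L{e^(7t)} = 1/(s-7). By frequency derivative: L{t·e^(7t)} = -d/ds[1/(s-7)] = -(-1)/(s-7)² = 1/(s-7)². Then L{10·t·e^(7t)} = 10·1/(s-7)² = 10/(s-7)²

Final answer: 10/(s-7)²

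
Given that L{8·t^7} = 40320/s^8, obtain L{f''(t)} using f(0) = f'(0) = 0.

L{f''(t)} = s²F(s) - sf(0) - f'(0) = s²·40320/s^8 - 0 - 0 = 40320/s^6

Final answer: 40320/s^6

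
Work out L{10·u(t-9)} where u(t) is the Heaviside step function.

L{u(t-a)} = e^(-as)/s. Here a=9, so L{u(t-9)} = e^(-9s)/s, and L{10·u(t-9)} = 10·e^(-9s)/s

Final answer: 10·e^(-9s)/s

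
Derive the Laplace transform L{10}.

L{10} = 10 · L{1} = 10/s

Final answer: 10/s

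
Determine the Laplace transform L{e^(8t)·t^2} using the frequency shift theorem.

L{e^(at)·t^n} = n!/(s-a)^(n+1), so L{e^(8t)·t^2} = 2/(s-8)^3

Final answer: 2/(s-8)^3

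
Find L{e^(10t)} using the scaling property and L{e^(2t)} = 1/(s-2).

Using L{f(at)} = (1/a)F(s/a) with a=5 and f(t) = e^(2t): L{e^(10t)} = (1/5) · 1/((s/5)-2) = (1/5) · 5/(s-10) = 1/(s-10)

Final answer: 1/(s-10)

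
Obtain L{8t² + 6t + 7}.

L{8t² + 6t + 7} = 8·2/s³ + 6/s² + 7/s = 16/s³ + 6/s² + 7/s

Final answer: 16/s³ + 6/s² + 7/s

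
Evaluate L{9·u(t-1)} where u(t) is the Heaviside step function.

L{u(t-a)} = e^(-as)/s. Here a=1, so L{u(t-1)} = e^(-s)/s, and L{9·u(t-1)} = 9·e^(-s)/s

Final answer: 9·e^(-s)/s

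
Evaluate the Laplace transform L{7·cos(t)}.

L{cos(ωt)} = s/(s² + ω²), so L{cos(t)} = s/(s² + 1). Then L{7·cos(t)} = 7·s/(s² + 1) = 7s/(s² + 1)

Final answer: 7s/(s² + 1)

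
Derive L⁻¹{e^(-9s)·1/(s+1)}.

L⁻¹{1/(s+1)} = e^(-t). By the time shift theorem, L⁻¹{e^(-as)F(s)} = u(t-a)f(t-a) with a=9, so L⁻¹{e^(-9s)·1/(s+1)} = u(t-9)·e^(-(t-9))

Final answer: u(t-9)·e^(-(t-9))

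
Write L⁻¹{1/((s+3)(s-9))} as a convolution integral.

1/((s+3)(s-9)) = (1/(s+3))·(1/(s-9)) = L{e^(-3t)}·L{e^(9t)}. So f(t) = e^(-3t)*e^(9t) = ∫₀ᵗ e^(-3τ)·e^(9(t-τ)) dτ

Final answer: ∫₀ᵗ e^(-3τ)·e^(9(t-τ)) dτ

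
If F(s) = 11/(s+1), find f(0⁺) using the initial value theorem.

f(0⁺) = lim_{s→∞} s·11/(s+1) = lim_{s→∞} 11s/(s+1) = 11

Final answer: 11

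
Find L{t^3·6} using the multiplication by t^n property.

L{6} = 6/s. d^1/ds^1[1/s] = -1/s². d^2/ds^2[1/s] = 2/s^3. d^3/ds^3[1/s] = -6/s^4. So L{t^3} = (-1)^{3}·-6/s^4 = 6/s^4. Then L{t^3·6} = 6·6/s^4 = 36/s^4

Final answer: 36/s^4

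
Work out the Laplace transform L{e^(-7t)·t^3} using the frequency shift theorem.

L{e^(at)·t^n} = n!/(s-a)^(n+1), so L{e^(-7t)·t^3} = 6/(s+7)^4

Final answer: 6/(s+7)^4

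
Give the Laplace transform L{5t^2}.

L{5t^2} = 5 · L{t^2} = 5 · 2/s^3 = 10/s^3

Final answer: 10/s^3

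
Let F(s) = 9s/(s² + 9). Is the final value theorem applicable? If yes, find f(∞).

The final value theorem requires all poles of sF(s) in the left half-plane. sF(s) = 9s²/(s² + 9) has poles at s = ±3i (imaginary axis). Theorem does NOT apply (oscillatory system).

Final answer: Not applicable (oscillatory)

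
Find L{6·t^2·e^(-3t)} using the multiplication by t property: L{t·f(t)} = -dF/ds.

Using L{t^n·e^(at)} = n!/(s-a)^(n+1), L{t^2·e^(-3t)} = 2/(s+3)^3, so L{6·t^2·e^(-3t)} = 6·2/(s+3)^3 = 12/(s+3)^3

Final answer: 12/(s+3)^3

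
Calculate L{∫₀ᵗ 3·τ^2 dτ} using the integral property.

L{∫₀ᵗ f(τ)dτ} = F(s)/s with f(t) = 3t^2. F(s) = 6/s^3, so L{∫₀ᵗ 3·τ^2 dτ} = (6/s^3)/s = 6/s^4. (Check: ∫₀ᵗ 3·τ^2 dτ = 3t^3/3.)

Final answer: 6/s^4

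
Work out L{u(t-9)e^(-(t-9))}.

u(t-a)f(t-a) with f(t)=e^(-t). L{e^(-t)} = 1/(s+1). By time shift: e^(-9s)/(s+1)

Final answer: e^(-9s)/(s+1)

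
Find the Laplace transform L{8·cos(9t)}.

L{cos(ωt)} = s/(s² + ω²), so L{cos(9t)} = s/(s² + 81). Then L{8·cos(9t)} = 8·s/(s² + 81) = 8s/(s² + 81)

Final answer: 8s/(s² + 81)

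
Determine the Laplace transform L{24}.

L{24} = 24 · L{1} = 24/s

Final answer: 24/s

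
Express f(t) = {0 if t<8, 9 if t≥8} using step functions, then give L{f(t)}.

f(t) = 9·u(t-8). L{u(t-8)} = e^(-8s)/s, so L{f(t)} = 9·e^(-8s)/s

Final answer: 9·e^(-8s)/s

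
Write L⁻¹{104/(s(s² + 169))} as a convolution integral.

104/(s(s² + 169)) = (1/s)·(104/(s² + 169)) = L{1}·L{8·sin(13t)}. So f(t) = 1*(8·sin(13t)) = ∫₀ᵗ 8·sin(13τ) dτ

Final answer: ∫₀ᵗ 8·sin(13τ) dτ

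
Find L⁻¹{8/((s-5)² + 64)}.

Form: b/((s-a)² + b²) → e^(at)sin(bt). With a=5, b=8

Final answer: e^(5t)·sin(8t)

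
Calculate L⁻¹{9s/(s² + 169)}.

This is the form c·s/(s² + a²) with a = 13, c = 9. L⁻¹ = 9·cos(13t)

Final answer: 9·cos(13t)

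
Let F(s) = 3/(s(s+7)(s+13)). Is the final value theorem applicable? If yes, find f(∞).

Poles of sF(s) = 3/((s+7)(s+13)) are at s = -7 and s = -13, both in the left half-plane. Theorem applies. f(∞) = lim_{s→0} sF(s) = 3/(7·13) = 3/91

Final answer: 3/91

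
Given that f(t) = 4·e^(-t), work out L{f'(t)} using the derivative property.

f(0) = 4, F(s) = 4/(s+1). L{f'(t)} = s·F(s) - f(0) = 4s/(s+1) - 4 = (4s - 4(s+1))/(s+1) = -4/(s+1)

Final answer: -4/(s+1)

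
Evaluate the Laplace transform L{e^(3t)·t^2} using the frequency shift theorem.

L{e^(at)·t^n} = n!/(s-a)^(n+1), so L{e^(3t)·t^2} = 2/(s-3)^3

Final answer: 2/(s-3)^3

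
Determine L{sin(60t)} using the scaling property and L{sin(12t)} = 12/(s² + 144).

Using L{f(at)} = (1/a)F(s/a) with a=5: L{sin(60t)} = (1/5) · 12/((s/5)² + 144) = (1/5) · 12·25/(s² + 3600) = 60/(s² + 3600)

Final answer: 60/(s² + 3600)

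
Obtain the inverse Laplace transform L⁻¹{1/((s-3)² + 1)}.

Using frequency shift, L⁻¹{1/((s-3)² + 1)} = e^(3t)·sin(t)

Final answer: e^(3t)·sin(t)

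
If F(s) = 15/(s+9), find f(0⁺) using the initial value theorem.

f(0⁺) = lim_{s→∞} s·15/(s+9) = lim_{s→∞} 15s/(s+9) = 15

Final answer: 15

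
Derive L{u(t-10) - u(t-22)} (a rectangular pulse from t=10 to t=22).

L{u(t-a)} = e^(-as)/s. L{u(t-10) - u(t-22)} = (e^(-10s) - e^(-22s))/s

Final answer: (e^(-10s) - e^(-22s))/s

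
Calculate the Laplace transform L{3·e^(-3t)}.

L{e^(at)} = 1/(s-a), so L{e^(-3t)} = 1/(s+3). Then L{3·e^(-3t)} = 3/(s+3)

Final answer: 3/(s+3)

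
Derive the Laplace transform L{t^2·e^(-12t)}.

L{t^n·e^(at)} = n!/(s-a)^(n+1), so L{t^2·e^(-12t)} = 2/(s+12)^3

Final answer: 2/(s+12)^3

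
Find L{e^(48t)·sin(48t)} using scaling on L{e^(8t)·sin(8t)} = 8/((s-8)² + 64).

Scaling with a=6: L{e^(48t)·sin(48t)} = (1/6) · 8/((s/6-8)² + 64). Simplifying: 48/((s-48)² + 2304)

Final answer: 48/((s-48)² + 2304)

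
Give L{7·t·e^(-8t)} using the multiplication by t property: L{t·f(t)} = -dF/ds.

Using L{t^n·e^(at)} = n!/(s-a)^(n+1), L{t·e^(-8t)} = 1/(s+8)^2, so L{7·t·e^(-8t)} = 7·1/(s+8)^2 = 7/(s+8)^2

Final answer: 7/(s+8)^2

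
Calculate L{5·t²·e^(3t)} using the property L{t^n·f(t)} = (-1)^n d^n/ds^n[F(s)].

L{e^(3t)} = 1/(s-3). d/ds[1/(s-3)] = -1/(s-3)². d²/ds²[1/(s-3)] = 2/(s-3)³. So L{t²·e^(3t)} = (-1)² · 2/(s-3)³ = 2/(s-3)³. Then L{5·t²·e^(3t)} = 5·2/(s-3)³ = 10/(s-3)³

Final answer: 10/(s-3)³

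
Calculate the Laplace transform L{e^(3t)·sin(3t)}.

L{e^(at)·sin(ωt)} = ω/((s-a)² + ω²), so L{e^(3t)·sin(3t)} = 3/((s-3)² + 9)

Final answer: 3/((s-3)² + 9)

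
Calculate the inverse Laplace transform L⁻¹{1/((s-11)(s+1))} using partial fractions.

Decompose: A/(s-11) + B/(s+1). A = 1/12, B = -1/12. f(t) = (e^(11t) - e^(-t))/12

Final answer: (e^(11t) - e^(-t))/12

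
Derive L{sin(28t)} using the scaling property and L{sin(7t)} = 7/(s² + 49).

Using L{f(at)} = (1/a)F(s/a) with a=4: L{sin(28t)} = (1/4) · 7/((s/4)² + 49) = (1/4) · 7·16/(s² + 784) = 28/(s² + 784)

Final answer: 28/(s² + 784)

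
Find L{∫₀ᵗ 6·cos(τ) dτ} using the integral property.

L{∫₀ᵗ f(τ)dτ} = F(s)/s with F(s) = 6s/(s² + 1), so the result is (6s/(s² + 1))/s = 6/(s² + 1)

Final answer: 6/(s² + 1)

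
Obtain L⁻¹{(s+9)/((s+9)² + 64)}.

Using frequency shift: L⁻¹{(s-a)/((s-a)² + b²)} = e^(at)cos(bt). Here a=-9, b=8

Final answer: e^(-9t)·cos(8t)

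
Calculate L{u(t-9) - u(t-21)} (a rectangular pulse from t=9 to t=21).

L{u(t-a)} = e^(-as)/s. L{u(t-9) - u(t-21)} = (e^(-9s) - e^(-21s))/s

Final answer: (e^(-9s) - e^(-21s))/s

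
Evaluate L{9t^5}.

L{t^n} = n!/s^(n+1). So L{9t^5} = 9·5!/s^6 = 1080/s^6

Final answer: 1080/s^6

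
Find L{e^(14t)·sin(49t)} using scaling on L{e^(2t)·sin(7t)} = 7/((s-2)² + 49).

Scaling with a=7: L{e^(14t)·sin(49t)} = (1/7) · 7/((s/7-2)² + 49). Simplifying: 49/((s-14)² + 2401)

Final answer: 49/((s-14)² + 2401)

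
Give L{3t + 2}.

L{3t + 2} = 3·L{t} + 2·L{1} = 3/s² + 2/s

Final answer: 3/s² + 2/s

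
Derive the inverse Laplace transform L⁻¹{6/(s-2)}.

L⁻¹{1/(s-a)} = e^(at), so L⁻¹{1/(s-2)} = e^(2t), and L⁻¹{6/(s-2)} = 6·e^(2t)

Final answer: 6·e^(2t)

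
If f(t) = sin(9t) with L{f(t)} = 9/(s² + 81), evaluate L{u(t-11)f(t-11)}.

Time shift theorem: L{u(t-a)f(t-a)} = e^(-as)F(s). Here a=11, F(s) = 9/(s² + 81), so L{u(t-11)f(t-11)} = e^(-11s)·9/(s² + 81)

Final answer: e^(-11s)·9/(s² + 81)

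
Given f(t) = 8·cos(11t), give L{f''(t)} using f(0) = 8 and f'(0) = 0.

F(s) = 8s/(s² + 121). L{f''(t)} = s²F(s) - sf(0) - f'(0) = 8s³/(s² + 121) - 8s = (8s³ - 8s(s² + 121))/(s² + 121) = -968s/(s² + 121)

Final answer: -968s/(s² + 121)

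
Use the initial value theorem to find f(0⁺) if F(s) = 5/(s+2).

f(0⁺) = lim_{s→∞} s·5/(s+2) = lim_{s→∞} 5s/(s+2) = 5

Final answer: 5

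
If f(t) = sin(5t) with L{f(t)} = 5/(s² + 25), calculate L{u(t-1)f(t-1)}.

Time shift theorem: L{u(t-a)f(t-a)} = e^(-as)F(s). Here a=1, F(s) = 5/(s² + 25), so L{u(t-1)f(t-1)} = e^(-s)·5/(s² + 25)

Final answer: e^(-s)·5/(s² + 25)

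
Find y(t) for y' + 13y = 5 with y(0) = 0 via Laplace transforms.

sY + 13Y = 5/s. Y = 5/(s(s+13)). Partial fractions: Y = 5/13/s - 5/13/(s+13)

Final answer: y(t) = 5/13(1 - e^(-13t))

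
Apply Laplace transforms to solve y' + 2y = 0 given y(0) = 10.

L{y'} + 2L{y} = 0. sY - 10 + 2Y = 0. Y(s+2) = 10. Y = 10/(s+2)

Final answer: y(t) = 10e^(-2t)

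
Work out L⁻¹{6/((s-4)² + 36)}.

Form: b/((s-a)² + b²) → e^(at)sin(bt). With a=4, b=6

Final answer: e^(4t)·sin(6t)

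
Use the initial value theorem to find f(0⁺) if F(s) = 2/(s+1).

f(0⁺) = lim_{s→∞} s·2/(s+1) = lim_{s→∞} 2s/(s+1) = 2

Final answer: 2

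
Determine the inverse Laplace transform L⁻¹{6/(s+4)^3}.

L⁻¹{n!/(s-a)^(n+1)} = t^n·e^(at) with n=2, a=-4. So L⁻¹{2/(s+4)^3} = t^2·e^(-4t), and L⁻¹{6/(s+4)^3} = (6/2)·t^2·e^(-4t) = 3·t^2·e^(-4t)

Final answer: 3·t^2·e^(-4t)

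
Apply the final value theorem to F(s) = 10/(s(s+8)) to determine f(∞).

f(∞) = lim_{s→0} s·10/(s(s+8)) = lim_{s→0} 10/(s+8) = 10/8 = 5/4

Final answer: 5/4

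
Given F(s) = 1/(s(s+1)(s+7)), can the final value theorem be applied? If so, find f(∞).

Poles of sF(s) = 1/((s+1)(s+7)) are at s = -1 and s = -7, both in the left half-plane. Theorem applies. f(∞) = lim_{s→0} sF(s) = 1/(1·7) = 1/7

Final answer: 1/7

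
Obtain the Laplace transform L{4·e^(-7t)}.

L{e^(at)} = 1/(s-a), so L{e^(-7t)} = 1/(s+7). Then L{4·e^(-7t)} = 4/(s+7)

Final answer: 4/(s+7)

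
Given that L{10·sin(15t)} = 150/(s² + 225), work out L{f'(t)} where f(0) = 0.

L{f'(t)} = s·F(s) - f(0) = s·150/(s² + 225) - 0 = 150s/(s² + 225)

Final answer: 150s/(s² + 225)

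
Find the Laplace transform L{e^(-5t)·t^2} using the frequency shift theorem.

L{e^(at)·t^n} = n!/(s-a)^(n+1), so L{e^(-5t)·t^2} = 2/(s+5)^3

Final answer: 2/(s+5)^3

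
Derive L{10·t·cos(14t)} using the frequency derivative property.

L{cos(14t)} = s/(s² + 196). Derivative: d/ds[s/(s² + 196)] = [(s² + 196) - s·2s]/(s² + 196)² = (196 - s²)/(s² + 196)². So L{t·cos(14t)} = -F'(s) = (s² - 196)/(s² + 196)². Then L{10·t·cos(14t)} = 10·(s² - 196)/(s² + 196)²

Final answer: 10·(s² - 196)/(s² + 196)²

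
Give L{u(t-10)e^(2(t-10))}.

u(t-a)f(t-a) with f(t)=e^(2t). L{e^(2t)} = 1/(s-2). By time shift: e^(-10s)/(s-2)

Final answer: e^(-10s)/(s-2)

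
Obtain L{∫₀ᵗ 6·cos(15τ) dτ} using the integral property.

L{∫₀ᵗ f(τ)dτ} = F(s)/s with F(s) = 6s/(s² + 225), so the result is (6s/(s² + 225))/s = 6/(s² + 225)

Final answer: 6/(s² + 225)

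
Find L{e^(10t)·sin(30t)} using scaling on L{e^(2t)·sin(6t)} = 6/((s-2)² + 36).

Scaling with a=5: L{e^(10t)·sin(30t)} = (1/5) · 6/((s/5-2)² + 36). Simplifying: 30/((s-10)² + 900)

Final answer: 30/((s-10)² + 900)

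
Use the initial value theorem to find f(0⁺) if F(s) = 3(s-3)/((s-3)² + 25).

f(0⁺) = lim_{s→∞} sF(s) = lim_{s→∞} 3s(s-3)/((s-3)² + 25) = 3

Final answer: 3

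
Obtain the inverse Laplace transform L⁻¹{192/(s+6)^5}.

L⁻¹{n!/(s-a)^(n+1)} = t^n·e^(at) with n=4, a=-6. So L⁻¹{24/(s+6)^5} = t^4·e^(-6t), and L⁻¹{192/(s+6)^5} = (192/24)·t^4·e^(-6t) = 8·t^4·e^(-6t)

Final answer: 8·t^4·e^(-6t)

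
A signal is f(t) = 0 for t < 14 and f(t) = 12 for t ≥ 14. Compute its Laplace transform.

f(t) = 12·u(t-14). L{u(t-14)} = e^(-14s)/s, so L{f(t)} = 12·e^(-14s)/s

Final answer: 12·e^(-14s)/s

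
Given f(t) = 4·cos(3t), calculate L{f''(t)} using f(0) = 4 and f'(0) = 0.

F(s) = 4s/(s² + 9). L{f''(t)} = s²F(s) - sf(0) - f'(0) = 4s³/(s² + 9) - 4s = (4s³ - 4s(s² + 9))/(s² + 9) = -36s/(s² + 9)

Final answer: -36s/(s² + 9)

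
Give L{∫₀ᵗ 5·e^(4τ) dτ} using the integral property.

L{∫₀ᵗ f(τ)dτ} = F(s)/s with F(s) = 5/(s-4), so L{∫₀ᵗ 5·e^(4τ) dτ} = 5/(s(s-4))

Final answer: 5/(s(s-4))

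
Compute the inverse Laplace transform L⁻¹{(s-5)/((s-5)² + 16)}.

Using frequency shift, L⁻¹{(s-5)/((s-5)² + 16)} = e^(5t)·cos(4t)

Final answer: e^(5t)·cos(4t)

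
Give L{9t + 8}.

L{9t + 8} = 9·L{t} + 8·L{1} = 9/s² + 8/s

Final answer: 9/s² + 8/s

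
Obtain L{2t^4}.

L{t^n} = n!/s^(n+1). So L{2t^4} = 2·4!/s^5 = 48/s^5

Final answer: 48/s^5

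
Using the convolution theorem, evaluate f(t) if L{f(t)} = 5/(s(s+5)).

5/(s(s+5)) = (5/s)·(1/(s+5)) = L{5}·L{e^(-5t)}. By convolution, f(t) = 5*e^(-5t) = ∫₀ᵗ 5·e^(-5τ) dτ = 5·(1 - e^(-5t))/5

Final answer: 5·(1 - e^(-5t))/5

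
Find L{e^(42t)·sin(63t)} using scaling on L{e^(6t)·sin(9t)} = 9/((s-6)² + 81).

Scaling with a=7: L{e^(42t)·sin(63t)} = (1/7) · 9/((s/7-6)² + 81). Simplifying: 63/((s-42)² + 3969)

Final answer: 63/((s-42)² + 3969)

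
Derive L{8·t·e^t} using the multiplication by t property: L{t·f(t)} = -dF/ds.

Using L{t^n·e^(at)} = n!/(s-a)^(n+1), L{t·e^t} = 1/(s-1)^2, so L{8·t·e^t} = 8·1/(s-1)^2 = 8/(s-1)^2

Final answer: 8/(s-1)^2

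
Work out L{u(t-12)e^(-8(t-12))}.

u(t-a)f(t-a) with f(t)=e^(-8t). L{e^(-8t)} = 1/(s+8). By time shift: e^(-12s)/(s+8)

Final answer: e^(-12s)/(s+8)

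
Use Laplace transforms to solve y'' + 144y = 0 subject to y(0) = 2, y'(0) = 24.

L{y''} + 144L{y} = 0. s²Y - 2s - 24 + 144Y = 0. Y(s² + 144) = 2s + 24. Y = (2s + 24)/(s² + 144). Inverting: y(t) = 2cos(12t) + 2sin(12t)

Final answer: y(t) = 2cos(12t) + 2sin(12t)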